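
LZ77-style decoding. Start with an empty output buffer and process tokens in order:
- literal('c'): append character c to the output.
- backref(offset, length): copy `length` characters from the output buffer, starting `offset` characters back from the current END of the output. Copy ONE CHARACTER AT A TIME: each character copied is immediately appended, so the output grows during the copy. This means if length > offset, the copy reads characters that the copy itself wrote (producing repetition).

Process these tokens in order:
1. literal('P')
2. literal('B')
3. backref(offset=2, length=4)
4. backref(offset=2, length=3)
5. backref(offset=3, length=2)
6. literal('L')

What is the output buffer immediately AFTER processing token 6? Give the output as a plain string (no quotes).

Answer: PBPBPBPBPPBL

Derivation:
Token 1: literal('P'). Output: "P"
Token 2: literal('B'). Output: "PB"
Token 3: backref(off=2, len=4) (overlapping!). Copied 'PBPB' from pos 0. Output: "PBPBPB"
Token 4: backref(off=2, len=3) (overlapping!). Copied 'PBP' from pos 4. Output: "PBPBPBPBP"
Token 5: backref(off=3, len=2). Copied 'PB' from pos 6. Output: "PBPBPBPBPPB"
Token 6: literal('L'). Output: "PBPBPBPBPPBL"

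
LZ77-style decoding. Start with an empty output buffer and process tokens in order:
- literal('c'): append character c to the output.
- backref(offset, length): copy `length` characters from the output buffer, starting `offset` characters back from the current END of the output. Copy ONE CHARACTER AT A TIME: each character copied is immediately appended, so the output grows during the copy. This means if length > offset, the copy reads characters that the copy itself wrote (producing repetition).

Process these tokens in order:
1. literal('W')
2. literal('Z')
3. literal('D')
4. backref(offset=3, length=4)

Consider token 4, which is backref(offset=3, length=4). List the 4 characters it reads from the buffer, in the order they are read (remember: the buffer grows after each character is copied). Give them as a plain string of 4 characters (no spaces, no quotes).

Token 1: literal('W'). Output: "W"
Token 2: literal('Z'). Output: "WZ"
Token 3: literal('D'). Output: "WZD"
Token 4: backref(off=3, len=4). Buffer before: "WZD" (len 3)
  byte 1: read out[0]='W', append. Buffer now: "WZDW"
  byte 2: read out[1]='Z', append. Buffer now: "WZDWZ"
  byte 3: read out[2]='D', append. Buffer now: "WZDWZD"
  byte 4: read out[3]='W', append. Buffer now: "WZDWZDW"

Answer: WZDW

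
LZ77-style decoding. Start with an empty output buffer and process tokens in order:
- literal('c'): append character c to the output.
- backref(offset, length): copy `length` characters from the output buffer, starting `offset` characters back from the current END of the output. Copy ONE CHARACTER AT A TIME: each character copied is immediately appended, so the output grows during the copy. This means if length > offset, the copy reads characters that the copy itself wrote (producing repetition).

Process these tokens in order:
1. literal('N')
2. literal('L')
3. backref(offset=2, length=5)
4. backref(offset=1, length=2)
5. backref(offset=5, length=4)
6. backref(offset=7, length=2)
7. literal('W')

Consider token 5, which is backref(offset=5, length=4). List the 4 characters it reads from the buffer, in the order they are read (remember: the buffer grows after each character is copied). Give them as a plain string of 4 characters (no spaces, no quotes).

Token 1: literal('N'). Output: "N"
Token 2: literal('L'). Output: "NL"
Token 3: backref(off=2, len=5) (overlapping!). Copied 'NLNLN' from pos 0. Output: "NLNLNLN"
Token 4: backref(off=1, len=2) (overlapping!). Copied 'NN' from pos 6. Output: "NLNLNLNNN"
Token 5: backref(off=5, len=4). Buffer before: "NLNLNLNNN" (len 9)
  byte 1: read out[4]='N', append. Buffer now: "NLNLNLNNNN"
  byte 2: read out[5]='L', append. Buffer now: "NLNLNLNNNNL"
  byte 3: read out[6]='N', append. Buffer now: "NLNLNLNNNNLN"
  byte 4: read out[7]='N', append. Buffer now: "NLNLNLNNNNLNN"

Answer: NLNN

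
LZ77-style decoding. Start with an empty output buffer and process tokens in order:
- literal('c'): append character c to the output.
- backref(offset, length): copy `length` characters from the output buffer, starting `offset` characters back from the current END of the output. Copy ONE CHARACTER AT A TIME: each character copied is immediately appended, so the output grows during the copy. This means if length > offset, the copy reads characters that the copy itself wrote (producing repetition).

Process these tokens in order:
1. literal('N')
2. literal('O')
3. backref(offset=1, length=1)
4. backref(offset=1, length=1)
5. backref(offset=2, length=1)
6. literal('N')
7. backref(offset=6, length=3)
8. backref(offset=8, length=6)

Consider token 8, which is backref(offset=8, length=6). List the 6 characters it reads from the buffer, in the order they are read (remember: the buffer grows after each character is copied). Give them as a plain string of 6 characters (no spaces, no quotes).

Token 1: literal('N'). Output: "N"
Token 2: literal('O'). Output: "NO"
Token 3: backref(off=1, len=1). Copied 'O' from pos 1. Output: "NOO"
Token 4: backref(off=1, len=1). Copied 'O' from pos 2. Output: "NOOO"
Token 5: backref(off=2, len=1). Copied 'O' from pos 2. Output: "NOOOO"
Token 6: literal('N'). Output: "NOOOON"
Token 7: backref(off=6, len=3). Copied 'NOO' from pos 0. Output: "NOOOONNOO"
Token 8: backref(off=8, len=6). Buffer before: "NOOOONNOO" (len 9)
  byte 1: read out[1]='O', append. Buffer now: "NOOOONNOOO"
  byte 2: read out[2]='O', append. Buffer now: "NOOOONNOOOO"
  byte 3: read out[3]='O', append. Buffer now: "NOOOONNOOOOO"
  byte 4: read out[4]='O', append. Buffer now: "NOOOONNOOOOOO"
  byte 5: read out[5]='N', append. Buffer now: "NOOOONNOOOOOON"
  byte 6: read out[6]='N', append. Buffer now: "NOOOONNOOOOOONN"

Answer: OOOONN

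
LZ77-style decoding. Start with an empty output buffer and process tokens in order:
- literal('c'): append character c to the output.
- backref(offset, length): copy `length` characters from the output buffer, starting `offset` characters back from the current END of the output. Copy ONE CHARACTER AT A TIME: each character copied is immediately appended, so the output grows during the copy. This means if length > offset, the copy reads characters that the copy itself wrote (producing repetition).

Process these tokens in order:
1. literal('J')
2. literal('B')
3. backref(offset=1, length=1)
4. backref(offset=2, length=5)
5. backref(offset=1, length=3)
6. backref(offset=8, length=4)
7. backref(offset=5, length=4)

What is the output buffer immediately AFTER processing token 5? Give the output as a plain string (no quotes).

Token 1: literal('J'). Output: "J"
Token 2: literal('B'). Output: "JB"
Token 3: backref(off=1, len=1). Copied 'B' from pos 1. Output: "JBB"
Token 4: backref(off=2, len=5) (overlapping!). Copied 'BBBBB' from pos 1. Output: "JBBBBBBB"
Token 5: backref(off=1, len=3) (overlapping!). Copied 'BBB' from pos 7. Output: "JBBBBBBBBBB"

Answer: JBBBBBBBBBB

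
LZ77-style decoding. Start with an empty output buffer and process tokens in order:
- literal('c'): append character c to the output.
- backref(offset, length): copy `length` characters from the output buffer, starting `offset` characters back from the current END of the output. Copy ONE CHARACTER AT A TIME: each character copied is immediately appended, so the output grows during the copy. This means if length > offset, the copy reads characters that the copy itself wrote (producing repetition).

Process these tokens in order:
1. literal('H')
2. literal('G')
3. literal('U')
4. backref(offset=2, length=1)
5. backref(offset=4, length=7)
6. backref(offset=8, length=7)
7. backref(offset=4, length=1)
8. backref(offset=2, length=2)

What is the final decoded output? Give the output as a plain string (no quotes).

Token 1: literal('H'). Output: "H"
Token 2: literal('G'). Output: "HG"
Token 3: literal('U'). Output: "HGU"
Token 4: backref(off=2, len=1). Copied 'G' from pos 1. Output: "HGUG"
Token 5: backref(off=4, len=7) (overlapping!). Copied 'HGUGHGU' from pos 0. Output: "HGUGHGUGHGU"
Token 6: backref(off=8, len=7). Copied 'GHGUGHG' from pos 3. Output: "HGUGHGUGHGUGHGUGHG"
Token 7: backref(off=4, len=1). Copied 'U' from pos 14. Output: "HGUGHGUGHGUGHGUGHGU"
Token 8: backref(off=2, len=2). Copied 'GU' from pos 17. Output: "HGUGHGUGHGUGHGUGHGUGU"

Answer: HGUGHGUGHGUGHGUGHGUGU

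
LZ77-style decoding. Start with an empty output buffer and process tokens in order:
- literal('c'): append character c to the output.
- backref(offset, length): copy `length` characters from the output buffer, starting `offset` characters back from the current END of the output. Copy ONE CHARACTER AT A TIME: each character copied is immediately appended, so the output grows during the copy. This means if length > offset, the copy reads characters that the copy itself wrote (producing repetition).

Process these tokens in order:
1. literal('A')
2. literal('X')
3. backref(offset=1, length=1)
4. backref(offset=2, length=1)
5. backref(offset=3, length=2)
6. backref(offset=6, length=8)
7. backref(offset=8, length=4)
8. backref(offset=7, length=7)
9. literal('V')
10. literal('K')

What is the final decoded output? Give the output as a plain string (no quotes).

Token 1: literal('A'). Output: "A"
Token 2: literal('X'). Output: "AX"
Token 3: backref(off=1, len=1). Copied 'X' from pos 1. Output: "AXX"
Token 4: backref(off=2, len=1). Copied 'X' from pos 1. Output: "AXXX"
Token 5: backref(off=3, len=2). Copied 'XX' from pos 1. Output: "AXXXXX"
Token 6: backref(off=6, len=8) (overlapping!). Copied 'AXXXXXAX' from pos 0. Output: "AXXXXXAXXXXXAX"
Token 7: backref(off=8, len=4). Copied 'AXXX' from pos 6. Output: "AXXXXXAXXXXXAXAXXX"
Token 8: backref(off=7, len=7). Copied 'XAXAXXX' from pos 11. Output: "AXXXXXAXXXXXAXAXXXXAXAXXX"
Token 9: literal('V'). Output: "AXXXXXAXXXXXAXAXXXXAXAXXXV"
Token 10: literal('K'). Output: "AXXXXXAXXXXXAXAXXXXAXAXXXVK"

Answer: AXXXXXAXXXXXAXAXXXXAXAXXXVK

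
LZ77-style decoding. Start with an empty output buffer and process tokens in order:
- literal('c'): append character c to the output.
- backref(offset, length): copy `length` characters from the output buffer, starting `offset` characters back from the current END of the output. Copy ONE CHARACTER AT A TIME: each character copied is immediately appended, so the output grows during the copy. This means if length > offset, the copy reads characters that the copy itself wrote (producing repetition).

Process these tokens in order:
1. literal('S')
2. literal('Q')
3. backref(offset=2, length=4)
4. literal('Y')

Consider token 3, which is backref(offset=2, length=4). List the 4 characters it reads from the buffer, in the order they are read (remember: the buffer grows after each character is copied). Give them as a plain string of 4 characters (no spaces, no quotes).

Token 1: literal('S'). Output: "S"
Token 2: literal('Q'). Output: "SQ"
Token 3: backref(off=2, len=4). Buffer before: "SQ" (len 2)
  byte 1: read out[0]='S', append. Buffer now: "SQS"
  byte 2: read out[1]='Q', append. Buffer now: "SQSQ"
  byte 3: read out[2]='S', append. Buffer now: "SQSQS"
  byte 4: read out[3]='Q', append. Buffer now: "SQSQSQ"

Answer: SQSQ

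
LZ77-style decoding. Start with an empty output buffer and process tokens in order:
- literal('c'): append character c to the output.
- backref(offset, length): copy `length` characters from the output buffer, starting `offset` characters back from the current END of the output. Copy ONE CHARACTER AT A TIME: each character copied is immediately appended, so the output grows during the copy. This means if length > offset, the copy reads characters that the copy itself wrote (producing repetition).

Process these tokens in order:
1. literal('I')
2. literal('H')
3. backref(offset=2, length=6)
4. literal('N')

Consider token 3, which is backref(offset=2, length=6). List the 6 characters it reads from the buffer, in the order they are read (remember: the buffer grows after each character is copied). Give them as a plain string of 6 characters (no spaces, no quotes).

Token 1: literal('I'). Output: "I"
Token 2: literal('H'). Output: "IH"
Token 3: backref(off=2, len=6). Buffer before: "IH" (len 2)
  byte 1: read out[0]='I', append. Buffer now: "IHI"
  byte 2: read out[1]='H', append. Buffer now: "IHIH"
  byte 3: read out[2]='I', append. Buffer now: "IHIHI"
  byte 4: read out[3]='H', append. Buffer now: "IHIHIH"
  byte 5: read out[4]='I', append. Buffer now: "IHIHIHI"
  byte 6: read out[5]='H', append. Buffer now: "IHIHIHIH"

Answer: IHIHIH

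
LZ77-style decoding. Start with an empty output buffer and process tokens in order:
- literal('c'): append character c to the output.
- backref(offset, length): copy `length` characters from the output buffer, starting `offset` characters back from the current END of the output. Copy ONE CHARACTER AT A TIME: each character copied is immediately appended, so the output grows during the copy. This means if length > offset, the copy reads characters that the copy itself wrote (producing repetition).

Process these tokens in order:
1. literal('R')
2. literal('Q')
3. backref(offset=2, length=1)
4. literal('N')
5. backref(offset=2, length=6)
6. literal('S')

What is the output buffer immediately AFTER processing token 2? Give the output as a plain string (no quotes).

Answer: RQ

Derivation:
Token 1: literal('R'). Output: "R"
Token 2: literal('Q'). Output: "RQ"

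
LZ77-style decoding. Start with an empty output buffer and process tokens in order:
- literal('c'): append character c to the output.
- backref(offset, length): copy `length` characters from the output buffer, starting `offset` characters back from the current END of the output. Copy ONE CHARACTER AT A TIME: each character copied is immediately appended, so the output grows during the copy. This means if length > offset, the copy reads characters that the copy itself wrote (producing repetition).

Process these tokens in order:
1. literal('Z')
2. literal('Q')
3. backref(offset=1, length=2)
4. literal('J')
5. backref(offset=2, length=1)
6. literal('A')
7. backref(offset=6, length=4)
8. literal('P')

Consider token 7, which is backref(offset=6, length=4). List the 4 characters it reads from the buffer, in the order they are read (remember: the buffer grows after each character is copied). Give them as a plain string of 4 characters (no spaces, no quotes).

Answer: QQQJ

Derivation:
Token 1: literal('Z'). Output: "Z"
Token 2: literal('Q'). Output: "ZQ"
Token 3: backref(off=1, len=2) (overlapping!). Copied 'QQ' from pos 1. Output: "ZQQQ"
Token 4: literal('J'). Output: "ZQQQJ"
Token 5: backref(off=2, len=1). Copied 'Q' from pos 3. Output: "ZQQQJQ"
Token 6: literal('A'). Output: "ZQQQJQA"
Token 7: backref(off=6, len=4). Buffer before: "ZQQQJQA" (len 7)
  byte 1: read out[1]='Q', append. Buffer now: "ZQQQJQAQ"
  byte 2: read out[2]='Q', append. Buffer now: "ZQQQJQAQQ"
  byte 3: read out[3]='Q', append. Buffer now: "ZQQQJQAQQQ"
  byte 4: read out[4]='J', append. Buffer now: "ZQQQJQAQQQJ"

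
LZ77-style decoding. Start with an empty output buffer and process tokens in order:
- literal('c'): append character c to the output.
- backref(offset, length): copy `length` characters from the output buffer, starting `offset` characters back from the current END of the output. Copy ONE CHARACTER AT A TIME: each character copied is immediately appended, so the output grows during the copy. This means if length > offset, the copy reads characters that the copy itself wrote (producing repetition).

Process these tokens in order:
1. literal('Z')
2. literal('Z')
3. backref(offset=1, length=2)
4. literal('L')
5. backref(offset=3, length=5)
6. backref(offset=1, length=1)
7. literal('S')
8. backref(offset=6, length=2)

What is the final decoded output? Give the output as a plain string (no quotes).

Answer: ZZZZLZZLZZZSZL

Derivation:
Token 1: literal('Z'). Output: "Z"
Token 2: literal('Z'). Output: "ZZ"
Token 3: backref(off=1, len=2) (overlapping!). Copied 'ZZ' from pos 1. Output: "ZZZZ"
Token 4: literal('L'). Output: "ZZZZL"
Token 5: backref(off=3, len=5) (overlapping!). Copied 'ZZLZZ' from pos 2. Output: "ZZZZLZZLZZ"
Token 6: backref(off=1, len=1). Copied 'Z' from pos 9. Output: "ZZZZLZZLZZZ"
Token 7: literal('S'). Output: "ZZZZLZZLZZZS"
Token 8: backref(off=6, len=2). Copied 'ZL' from pos 6. Output: "ZZZZLZZLZZZSZL"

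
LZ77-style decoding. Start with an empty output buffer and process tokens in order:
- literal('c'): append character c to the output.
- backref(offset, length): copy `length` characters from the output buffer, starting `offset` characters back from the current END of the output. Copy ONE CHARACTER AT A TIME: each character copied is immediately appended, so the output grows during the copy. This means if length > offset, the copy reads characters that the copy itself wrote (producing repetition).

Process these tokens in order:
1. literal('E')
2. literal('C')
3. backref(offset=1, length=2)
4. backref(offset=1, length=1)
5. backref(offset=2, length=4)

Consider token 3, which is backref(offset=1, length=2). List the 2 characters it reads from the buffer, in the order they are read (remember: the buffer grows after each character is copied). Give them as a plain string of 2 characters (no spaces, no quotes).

Answer: CC

Derivation:
Token 1: literal('E'). Output: "E"
Token 2: literal('C'). Output: "EC"
Token 3: backref(off=1, len=2). Buffer before: "EC" (len 2)
  byte 1: read out[1]='C', append. Buffer now: "ECC"
  byte 2: read out[2]='C', append. Buffer now: "ECCC"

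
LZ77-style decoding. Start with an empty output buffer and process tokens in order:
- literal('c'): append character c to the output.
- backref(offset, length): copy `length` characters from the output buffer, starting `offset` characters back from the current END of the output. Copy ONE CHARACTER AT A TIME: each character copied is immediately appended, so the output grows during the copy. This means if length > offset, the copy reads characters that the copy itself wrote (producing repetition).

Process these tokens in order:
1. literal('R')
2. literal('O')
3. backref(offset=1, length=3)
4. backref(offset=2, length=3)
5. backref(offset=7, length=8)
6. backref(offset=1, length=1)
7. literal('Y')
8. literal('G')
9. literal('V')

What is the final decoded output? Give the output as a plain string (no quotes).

Answer: ROOOOOOOOOOOOOOOOYGV

Derivation:
Token 1: literal('R'). Output: "R"
Token 2: literal('O'). Output: "RO"
Token 3: backref(off=1, len=3) (overlapping!). Copied 'OOO' from pos 1. Output: "ROOOO"
Token 4: backref(off=2, len=3) (overlapping!). Copied 'OOO' from pos 3. Output: "ROOOOOOO"
Token 5: backref(off=7, len=8) (overlapping!). Copied 'OOOOOOOO' from pos 1. Output: "ROOOOOOOOOOOOOOO"
Token 6: backref(off=1, len=1). Copied 'O' from pos 15. Output: "ROOOOOOOOOOOOOOOO"
Token 7: literal('Y'). Output: "ROOOOOOOOOOOOOOOOY"
Token 8: literal('G'). Output: "ROOOOOOOOOOOOOOOOYG"
Token 9: literal('V'). Output: "ROOOOOOOOOOOOOOOOYGV"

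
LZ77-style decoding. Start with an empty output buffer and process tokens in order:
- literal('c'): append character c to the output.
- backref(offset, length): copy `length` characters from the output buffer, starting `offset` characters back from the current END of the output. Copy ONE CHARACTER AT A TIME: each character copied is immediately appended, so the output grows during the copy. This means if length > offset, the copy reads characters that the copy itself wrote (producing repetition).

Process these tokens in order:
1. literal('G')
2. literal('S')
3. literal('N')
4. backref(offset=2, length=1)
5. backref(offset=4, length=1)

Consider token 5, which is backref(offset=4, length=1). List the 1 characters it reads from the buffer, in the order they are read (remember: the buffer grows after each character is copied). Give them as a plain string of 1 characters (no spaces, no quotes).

Token 1: literal('G'). Output: "G"
Token 2: literal('S'). Output: "GS"
Token 3: literal('N'). Output: "GSN"
Token 4: backref(off=2, len=1). Copied 'S' from pos 1. Output: "GSNS"
Token 5: backref(off=4, len=1). Buffer before: "GSNS" (len 4)
  byte 1: read out[0]='G', append. Buffer now: "GSNSG"

Answer: G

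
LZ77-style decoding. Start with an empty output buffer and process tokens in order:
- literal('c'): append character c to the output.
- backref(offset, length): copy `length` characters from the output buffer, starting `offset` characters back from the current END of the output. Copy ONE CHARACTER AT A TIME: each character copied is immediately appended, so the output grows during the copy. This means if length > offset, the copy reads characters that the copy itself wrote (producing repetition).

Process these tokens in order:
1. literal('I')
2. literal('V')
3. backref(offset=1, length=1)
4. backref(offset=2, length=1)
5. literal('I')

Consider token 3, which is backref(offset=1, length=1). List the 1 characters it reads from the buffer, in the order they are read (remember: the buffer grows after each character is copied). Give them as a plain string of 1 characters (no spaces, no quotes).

Answer: V

Derivation:
Token 1: literal('I'). Output: "I"
Token 2: literal('V'). Output: "IV"
Token 3: backref(off=1, len=1). Buffer before: "IV" (len 2)
  byte 1: read out[1]='V', append. Buffer now: "IVV"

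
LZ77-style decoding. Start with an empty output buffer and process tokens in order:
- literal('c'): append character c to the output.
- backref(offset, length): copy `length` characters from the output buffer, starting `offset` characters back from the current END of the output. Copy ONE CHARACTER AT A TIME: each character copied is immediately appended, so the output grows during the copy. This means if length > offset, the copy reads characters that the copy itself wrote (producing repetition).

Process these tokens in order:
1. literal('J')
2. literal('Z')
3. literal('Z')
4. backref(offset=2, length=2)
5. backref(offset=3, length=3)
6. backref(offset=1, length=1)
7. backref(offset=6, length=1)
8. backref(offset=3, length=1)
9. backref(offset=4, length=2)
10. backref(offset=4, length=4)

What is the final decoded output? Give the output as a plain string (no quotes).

Token 1: literal('J'). Output: "J"
Token 2: literal('Z'). Output: "JZ"
Token 3: literal('Z'). Output: "JZZ"
Token 4: backref(off=2, len=2). Copied 'ZZ' from pos 1. Output: "JZZZZ"
Token 5: backref(off=3, len=3). Copied 'ZZZ' from pos 2. Output: "JZZZZZZZ"
Token 6: backref(off=1, len=1). Copied 'Z' from pos 7. Output: "JZZZZZZZZ"
Token 7: backref(off=6, len=1). Copied 'Z' from pos 3. Output: "JZZZZZZZZZ"
Token 8: backref(off=3, len=1). Copied 'Z' from pos 7. Output: "JZZZZZZZZZZ"
Token 9: backref(off=4, len=2). Copied 'ZZ' from pos 7. Output: "JZZZZZZZZZZZZ"
Token 10: backref(off=4, len=4). Copied 'ZZZZ' from pos 9. Output: "JZZZZZZZZZZZZZZZZ"

Answer: JZZZZZZZZZZZZZZZZ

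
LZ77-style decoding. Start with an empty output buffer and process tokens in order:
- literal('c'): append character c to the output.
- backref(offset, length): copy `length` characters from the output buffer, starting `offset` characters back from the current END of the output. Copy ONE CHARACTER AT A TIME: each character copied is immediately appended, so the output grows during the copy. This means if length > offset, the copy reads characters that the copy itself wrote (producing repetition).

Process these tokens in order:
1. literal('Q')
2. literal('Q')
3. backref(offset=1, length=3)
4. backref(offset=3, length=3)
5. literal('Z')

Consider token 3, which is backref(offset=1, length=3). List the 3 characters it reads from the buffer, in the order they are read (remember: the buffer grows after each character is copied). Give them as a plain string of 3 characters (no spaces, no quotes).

Answer: QQQ

Derivation:
Token 1: literal('Q'). Output: "Q"
Token 2: literal('Q'). Output: "QQ"
Token 3: backref(off=1, len=3). Buffer before: "QQ" (len 2)
  byte 1: read out[1]='Q', append. Buffer now: "QQQ"
  byte 2: read out[2]='Q', append. Buffer now: "QQQQ"
  byte 3: read out[3]='Q', append. Buffer now: "QQQQQ"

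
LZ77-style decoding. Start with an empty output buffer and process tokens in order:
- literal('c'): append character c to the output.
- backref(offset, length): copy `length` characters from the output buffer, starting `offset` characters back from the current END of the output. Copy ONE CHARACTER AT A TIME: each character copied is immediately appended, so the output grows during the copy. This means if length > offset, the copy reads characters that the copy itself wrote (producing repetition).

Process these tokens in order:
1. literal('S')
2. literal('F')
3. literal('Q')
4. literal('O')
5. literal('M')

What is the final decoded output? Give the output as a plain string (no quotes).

Answer: SFQOM

Derivation:
Token 1: literal('S'). Output: "S"
Token 2: literal('F'). Output: "SF"
Token 3: literal('Q'). Output: "SFQ"
Token 4: literal('O'). Output: "SFQO"
Token 5: literal('M'). Output: "SFQOM"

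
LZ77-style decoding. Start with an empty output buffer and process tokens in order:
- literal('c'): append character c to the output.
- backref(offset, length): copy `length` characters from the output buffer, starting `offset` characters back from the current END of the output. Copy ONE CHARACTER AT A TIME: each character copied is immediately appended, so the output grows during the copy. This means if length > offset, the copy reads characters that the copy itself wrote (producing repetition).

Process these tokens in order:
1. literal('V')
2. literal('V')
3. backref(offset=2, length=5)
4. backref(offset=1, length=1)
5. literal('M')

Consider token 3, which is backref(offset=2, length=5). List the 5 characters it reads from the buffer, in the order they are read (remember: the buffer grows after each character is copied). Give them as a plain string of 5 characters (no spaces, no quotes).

Answer: VVVVV

Derivation:
Token 1: literal('V'). Output: "V"
Token 2: literal('V'). Output: "VV"
Token 3: backref(off=2, len=5). Buffer before: "VV" (len 2)
  byte 1: read out[0]='V', append. Buffer now: "VVV"
  byte 2: read out[1]='V', append. Buffer now: "VVVV"
  byte 3: read out[2]='V', append. Buffer now: "VVVVV"
  byte 4: read out[3]='V', append. Buffer now: "VVVVVV"
  byte 5: read out[4]='V', append. Buffer now: "VVVVVVV"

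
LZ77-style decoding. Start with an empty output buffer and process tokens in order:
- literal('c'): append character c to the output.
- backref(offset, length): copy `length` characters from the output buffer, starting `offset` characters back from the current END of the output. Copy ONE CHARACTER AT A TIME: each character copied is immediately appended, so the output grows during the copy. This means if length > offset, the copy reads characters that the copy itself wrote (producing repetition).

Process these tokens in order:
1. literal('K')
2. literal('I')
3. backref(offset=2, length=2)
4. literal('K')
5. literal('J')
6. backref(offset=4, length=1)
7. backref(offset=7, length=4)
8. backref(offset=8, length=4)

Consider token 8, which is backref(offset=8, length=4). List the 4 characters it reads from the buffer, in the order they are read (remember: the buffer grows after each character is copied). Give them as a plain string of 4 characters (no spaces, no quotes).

Token 1: literal('K'). Output: "K"
Token 2: literal('I'). Output: "KI"
Token 3: backref(off=2, len=2). Copied 'KI' from pos 0. Output: "KIKI"
Token 4: literal('K'). Output: "KIKIK"
Token 5: literal('J'). Output: "KIKIKJ"
Token 6: backref(off=4, len=1). Copied 'K' from pos 2. Output: "KIKIKJK"
Token 7: backref(off=7, len=4). Copied 'KIKI' from pos 0. Output: "KIKIKJKKIKI"
Token 8: backref(off=8, len=4). Buffer before: "KIKIKJKKIKI" (len 11)
  byte 1: read out[3]='I', append. Buffer now: "KIKIKJKKIKII"
  byte 2: read out[4]='K', append. Buffer now: "KIKIKJKKIKIIK"
  byte 3: read out[5]='J', append. Buffer now: "KIKIKJKKIKIIKJ"
  byte 4: read out[6]='K', append. Buffer now: "KIKIKJKKIKIIKJK"

Answer: IKJK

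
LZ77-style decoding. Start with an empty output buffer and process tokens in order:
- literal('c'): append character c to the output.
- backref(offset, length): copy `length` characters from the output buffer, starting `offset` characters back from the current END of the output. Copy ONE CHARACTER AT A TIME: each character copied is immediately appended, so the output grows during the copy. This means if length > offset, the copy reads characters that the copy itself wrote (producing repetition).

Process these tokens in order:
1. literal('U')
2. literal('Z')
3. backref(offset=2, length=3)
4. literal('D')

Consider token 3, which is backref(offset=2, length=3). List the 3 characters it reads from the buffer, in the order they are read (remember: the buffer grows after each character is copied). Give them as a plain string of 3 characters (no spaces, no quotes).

Answer: UZU

Derivation:
Token 1: literal('U'). Output: "U"
Token 2: literal('Z'). Output: "UZ"
Token 3: backref(off=2, len=3). Buffer before: "UZ" (len 2)
  byte 1: read out[0]='U', append. Buffer now: "UZU"
  byte 2: read out[1]='Z', append. Buffer now: "UZUZ"
  byte 3: read out[2]='U', append. Buffer now: "UZUZU"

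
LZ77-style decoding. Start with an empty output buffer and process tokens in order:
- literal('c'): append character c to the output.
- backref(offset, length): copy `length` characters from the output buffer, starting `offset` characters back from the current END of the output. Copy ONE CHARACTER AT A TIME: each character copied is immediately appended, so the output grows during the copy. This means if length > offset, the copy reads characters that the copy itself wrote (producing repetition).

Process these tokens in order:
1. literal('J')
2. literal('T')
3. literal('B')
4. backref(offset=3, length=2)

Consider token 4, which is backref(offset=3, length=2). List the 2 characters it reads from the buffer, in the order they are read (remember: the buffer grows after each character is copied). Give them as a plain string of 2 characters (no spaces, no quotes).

Token 1: literal('J'). Output: "J"
Token 2: literal('T'). Output: "JT"
Token 3: literal('B'). Output: "JTB"
Token 4: backref(off=3, len=2). Buffer before: "JTB" (len 3)
  byte 1: read out[0]='J', append. Buffer now: "JTBJ"
  byte 2: read out[1]='T', append. Buffer now: "JTBJT"

Answer: JT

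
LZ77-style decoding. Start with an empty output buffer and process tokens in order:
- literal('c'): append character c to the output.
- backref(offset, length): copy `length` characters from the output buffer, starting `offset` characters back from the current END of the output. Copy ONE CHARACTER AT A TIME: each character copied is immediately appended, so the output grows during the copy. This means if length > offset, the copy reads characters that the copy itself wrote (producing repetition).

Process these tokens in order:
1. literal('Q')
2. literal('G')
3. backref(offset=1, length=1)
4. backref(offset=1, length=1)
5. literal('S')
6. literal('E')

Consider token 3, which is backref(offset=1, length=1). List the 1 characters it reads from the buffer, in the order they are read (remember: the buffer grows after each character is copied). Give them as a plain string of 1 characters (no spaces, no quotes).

Answer: G

Derivation:
Token 1: literal('Q'). Output: "Q"
Token 2: literal('G'). Output: "QG"
Token 3: backref(off=1, len=1). Buffer before: "QG" (len 2)
  byte 1: read out[1]='G', append. Buffer now: "QGG"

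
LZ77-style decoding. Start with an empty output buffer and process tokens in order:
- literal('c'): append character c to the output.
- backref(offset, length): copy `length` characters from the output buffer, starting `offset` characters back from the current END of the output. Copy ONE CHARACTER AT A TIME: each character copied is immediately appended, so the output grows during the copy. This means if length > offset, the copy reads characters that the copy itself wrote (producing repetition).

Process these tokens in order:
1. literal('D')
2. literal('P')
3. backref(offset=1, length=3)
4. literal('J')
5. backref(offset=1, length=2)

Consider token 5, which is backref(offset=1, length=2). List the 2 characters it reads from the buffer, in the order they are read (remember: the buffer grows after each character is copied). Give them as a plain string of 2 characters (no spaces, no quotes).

Token 1: literal('D'). Output: "D"
Token 2: literal('P'). Output: "DP"
Token 3: backref(off=1, len=3) (overlapping!). Copied 'PPP' from pos 1. Output: "DPPPP"
Token 4: literal('J'). Output: "DPPPPJ"
Token 5: backref(off=1, len=2). Buffer before: "DPPPPJ" (len 6)
  byte 1: read out[5]='J', append. Buffer now: "DPPPPJJ"
  byte 2: read out[6]='J', append. Buffer now: "DPPPPJJJ"

Answer: JJ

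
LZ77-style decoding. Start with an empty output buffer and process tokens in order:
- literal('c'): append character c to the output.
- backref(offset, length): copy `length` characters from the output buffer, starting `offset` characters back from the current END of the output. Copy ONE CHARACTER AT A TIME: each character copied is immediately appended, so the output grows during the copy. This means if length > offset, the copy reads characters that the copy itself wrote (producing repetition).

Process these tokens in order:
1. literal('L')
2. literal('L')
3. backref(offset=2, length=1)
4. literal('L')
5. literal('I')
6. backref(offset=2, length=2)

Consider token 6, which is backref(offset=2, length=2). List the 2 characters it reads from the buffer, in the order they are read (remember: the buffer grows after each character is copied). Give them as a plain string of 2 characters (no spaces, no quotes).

Token 1: literal('L'). Output: "L"
Token 2: literal('L'). Output: "LL"
Token 3: backref(off=2, len=1). Copied 'L' from pos 0. Output: "LLL"
Token 4: literal('L'). Output: "LLLL"
Token 5: literal('I'). Output: "LLLLI"
Token 6: backref(off=2, len=2). Buffer before: "LLLLI" (len 5)
  byte 1: read out[3]='L', append. Buffer now: "LLLLIL"
  byte 2: read out[4]='I', append. Buffer now: "LLLLILI"

Answer: LI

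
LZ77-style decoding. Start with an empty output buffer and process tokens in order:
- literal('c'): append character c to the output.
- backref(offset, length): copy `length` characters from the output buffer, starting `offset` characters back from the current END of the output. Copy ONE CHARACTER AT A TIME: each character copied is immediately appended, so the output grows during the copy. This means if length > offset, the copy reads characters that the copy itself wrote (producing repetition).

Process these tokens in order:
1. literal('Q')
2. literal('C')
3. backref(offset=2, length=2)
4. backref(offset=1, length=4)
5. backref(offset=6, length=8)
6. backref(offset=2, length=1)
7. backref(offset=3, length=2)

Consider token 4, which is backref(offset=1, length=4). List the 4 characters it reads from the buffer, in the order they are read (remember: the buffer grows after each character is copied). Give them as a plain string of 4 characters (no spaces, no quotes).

Token 1: literal('Q'). Output: "Q"
Token 2: literal('C'). Output: "QC"
Token 3: backref(off=2, len=2). Copied 'QC' from pos 0. Output: "QCQC"
Token 4: backref(off=1, len=4). Buffer before: "QCQC" (len 4)
  byte 1: read out[3]='C', append. Buffer now: "QCQCC"
  byte 2: read out[4]='C', append. Buffer now: "QCQCCC"
  byte 3: read out[5]='C', append. Buffer now: "QCQCCCC"
  byte 4: read out[6]='C', append. Buffer now: "QCQCCCCC"

Answer: CCCC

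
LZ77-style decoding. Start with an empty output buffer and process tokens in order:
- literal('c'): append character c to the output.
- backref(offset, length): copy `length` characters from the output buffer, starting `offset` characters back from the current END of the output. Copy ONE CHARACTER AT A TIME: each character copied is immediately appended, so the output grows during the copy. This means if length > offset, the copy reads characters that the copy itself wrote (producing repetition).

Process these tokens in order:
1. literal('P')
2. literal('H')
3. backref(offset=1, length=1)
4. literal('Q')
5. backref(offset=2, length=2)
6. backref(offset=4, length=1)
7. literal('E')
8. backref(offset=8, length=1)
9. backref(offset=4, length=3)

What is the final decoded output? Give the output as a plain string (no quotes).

Token 1: literal('P'). Output: "P"
Token 2: literal('H'). Output: "PH"
Token 3: backref(off=1, len=1). Copied 'H' from pos 1. Output: "PHH"
Token 4: literal('Q'). Output: "PHHQ"
Token 5: backref(off=2, len=2). Copied 'HQ' from pos 2. Output: "PHHQHQ"
Token 6: backref(off=4, len=1). Copied 'H' from pos 2. Output: "PHHQHQH"
Token 7: literal('E'). Output: "PHHQHQHE"
Token 8: backref(off=8, len=1). Copied 'P' from pos 0. Output: "PHHQHQHEP"
Token 9: backref(off=4, len=3). Copied 'QHE' from pos 5. Output: "PHHQHQHEPQHE"

Answer: PHHQHQHEPQHE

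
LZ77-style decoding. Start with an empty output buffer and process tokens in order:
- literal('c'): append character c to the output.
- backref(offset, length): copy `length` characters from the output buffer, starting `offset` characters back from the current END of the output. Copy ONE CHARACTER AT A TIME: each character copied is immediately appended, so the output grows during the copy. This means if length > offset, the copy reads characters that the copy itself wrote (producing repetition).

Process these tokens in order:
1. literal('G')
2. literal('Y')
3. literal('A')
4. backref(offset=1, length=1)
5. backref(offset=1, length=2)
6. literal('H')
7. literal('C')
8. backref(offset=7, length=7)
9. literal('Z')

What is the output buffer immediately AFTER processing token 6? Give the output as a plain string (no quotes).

Token 1: literal('G'). Output: "G"
Token 2: literal('Y'). Output: "GY"
Token 3: literal('A'). Output: "GYA"
Token 4: backref(off=1, len=1). Copied 'A' from pos 2. Output: "GYAA"
Token 5: backref(off=1, len=2) (overlapping!). Copied 'AA' from pos 3. Output: "GYAAAA"
Token 6: literal('H'). Output: "GYAAAAH"

Answer: GYAAAAH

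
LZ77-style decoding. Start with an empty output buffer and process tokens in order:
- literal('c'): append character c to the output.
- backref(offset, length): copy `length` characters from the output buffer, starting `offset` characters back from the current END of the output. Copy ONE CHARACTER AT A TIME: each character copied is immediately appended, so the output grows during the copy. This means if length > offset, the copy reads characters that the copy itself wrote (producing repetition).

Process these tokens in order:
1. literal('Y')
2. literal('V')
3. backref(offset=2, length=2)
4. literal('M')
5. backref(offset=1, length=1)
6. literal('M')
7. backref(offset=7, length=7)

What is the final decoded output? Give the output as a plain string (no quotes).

Answer: YVYVMMMYVYVMMM

Derivation:
Token 1: literal('Y'). Output: "Y"
Token 2: literal('V'). Output: "YV"
Token 3: backref(off=2, len=2). Copied 'YV' from pos 0. Output: "YVYV"
Token 4: literal('M'). Output: "YVYVM"
Token 5: backref(off=1, len=1). Copied 'M' from pos 4. Output: "YVYVMM"
Token 6: literal('M'). Output: "YVYVMMM"
Token 7: backref(off=7, len=7). Copied 'YVYVMMM' from pos 0. Output: "YVYVMMMYVYVMMM"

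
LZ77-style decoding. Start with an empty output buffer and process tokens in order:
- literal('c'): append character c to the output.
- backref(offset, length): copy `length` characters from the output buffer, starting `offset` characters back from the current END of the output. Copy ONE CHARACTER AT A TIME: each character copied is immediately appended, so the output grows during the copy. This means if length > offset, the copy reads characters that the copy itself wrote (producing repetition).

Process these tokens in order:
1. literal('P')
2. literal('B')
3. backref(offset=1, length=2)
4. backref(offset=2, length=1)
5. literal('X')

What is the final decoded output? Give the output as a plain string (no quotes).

Answer: PBBBBX

Derivation:
Token 1: literal('P'). Output: "P"
Token 2: literal('B'). Output: "PB"
Token 3: backref(off=1, len=2) (overlapping!). Copied 'BB' from pos 1. Output: "PBBB"
Token 4: backref(off=2, len=1). Copied 'B' from pos 2. Output: "PBBBB"
Token 5: literal('X'). Output: "PBBBBX"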